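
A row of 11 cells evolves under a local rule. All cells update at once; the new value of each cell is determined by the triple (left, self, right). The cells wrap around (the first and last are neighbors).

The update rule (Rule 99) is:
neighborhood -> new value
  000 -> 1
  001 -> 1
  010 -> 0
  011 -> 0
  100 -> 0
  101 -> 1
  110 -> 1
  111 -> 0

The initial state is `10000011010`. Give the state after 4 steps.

00101101101

step 1: 00111101101
step 2: 01000110110
step 3: 10011011010
step 4: 00101101101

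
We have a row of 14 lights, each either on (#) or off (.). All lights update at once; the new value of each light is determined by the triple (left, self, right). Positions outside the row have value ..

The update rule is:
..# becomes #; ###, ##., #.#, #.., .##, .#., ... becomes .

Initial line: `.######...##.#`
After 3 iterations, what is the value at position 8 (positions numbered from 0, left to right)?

#........#....
........#.....
.......#......
position 8 holds .

.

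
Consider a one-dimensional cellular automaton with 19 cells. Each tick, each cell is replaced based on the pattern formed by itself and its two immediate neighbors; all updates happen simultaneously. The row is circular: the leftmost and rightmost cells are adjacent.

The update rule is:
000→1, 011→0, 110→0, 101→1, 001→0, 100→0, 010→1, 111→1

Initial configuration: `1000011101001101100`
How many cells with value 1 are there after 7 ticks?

1011001011000010000
1100001100011010110
0001100001000111001
0100001101010010001
1101100011110010101
1010001001100011110
1110101000001001101
count of 1: 9

9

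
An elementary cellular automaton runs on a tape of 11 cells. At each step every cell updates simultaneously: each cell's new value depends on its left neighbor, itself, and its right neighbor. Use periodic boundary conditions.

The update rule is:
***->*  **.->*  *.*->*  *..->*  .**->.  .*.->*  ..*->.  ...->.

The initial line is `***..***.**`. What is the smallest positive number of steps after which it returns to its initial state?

11

step 1: ****..***.*
step 2: *****..***.
step 3: .*****..***
step 4: *.*****..**
step 5: **.*****..*
step 6: ***.*****..
step 7: .***.*****.
step 8: ..***.*****
step 9: *..***.****
step 10: **..***.***
step 11: ***..***.**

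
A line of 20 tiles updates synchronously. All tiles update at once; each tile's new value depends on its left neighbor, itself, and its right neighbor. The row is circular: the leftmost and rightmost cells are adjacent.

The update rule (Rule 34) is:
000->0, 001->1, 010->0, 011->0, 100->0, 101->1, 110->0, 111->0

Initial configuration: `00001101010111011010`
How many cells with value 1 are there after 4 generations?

6

00010010101000100100
00100101010001001000
01001010100010010000
10010101000100100000
count of 1: 6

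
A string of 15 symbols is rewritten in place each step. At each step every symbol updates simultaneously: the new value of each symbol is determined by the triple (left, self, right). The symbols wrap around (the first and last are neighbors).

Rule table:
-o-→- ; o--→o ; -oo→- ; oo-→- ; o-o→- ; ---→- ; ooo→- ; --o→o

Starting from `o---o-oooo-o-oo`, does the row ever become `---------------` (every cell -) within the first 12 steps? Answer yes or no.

-o-o-----------
o---o----------
-o-o-o--------o
------o------o-
-----o-o----o-o
o---o---o--o---
-o-o-o-o-oo-o-o
---------------
all cells are - at step 8

yes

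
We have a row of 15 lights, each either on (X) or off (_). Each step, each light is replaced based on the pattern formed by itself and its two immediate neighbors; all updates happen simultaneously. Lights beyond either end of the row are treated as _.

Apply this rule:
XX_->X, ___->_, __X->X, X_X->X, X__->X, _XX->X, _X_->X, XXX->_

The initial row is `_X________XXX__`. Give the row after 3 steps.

XXXXX__XX_____X

XXX______XX_XX_
X_XX____XXXXXXX
XXXXX__XX_____X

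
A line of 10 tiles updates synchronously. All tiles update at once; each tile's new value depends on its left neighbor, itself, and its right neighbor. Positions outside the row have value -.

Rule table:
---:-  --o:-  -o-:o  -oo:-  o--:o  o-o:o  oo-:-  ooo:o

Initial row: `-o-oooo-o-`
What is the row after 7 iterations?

-------ooo

iteration 1: -oo-oo-ooo
iteration 2: ---o--o-o-
iteration 3: ---oo-oooo
iteration 4: -----o-oo-
iteration 5: -----oo--o
iteration 6: -------o-o
iteration 7: -------ooo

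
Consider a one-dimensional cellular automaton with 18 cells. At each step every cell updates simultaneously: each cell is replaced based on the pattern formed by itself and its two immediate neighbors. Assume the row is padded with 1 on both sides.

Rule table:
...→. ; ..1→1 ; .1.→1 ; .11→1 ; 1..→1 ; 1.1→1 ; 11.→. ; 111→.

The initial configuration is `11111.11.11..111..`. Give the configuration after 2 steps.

1...11.11.11..111.

.....11.11.111..11
1...11.11.11..111.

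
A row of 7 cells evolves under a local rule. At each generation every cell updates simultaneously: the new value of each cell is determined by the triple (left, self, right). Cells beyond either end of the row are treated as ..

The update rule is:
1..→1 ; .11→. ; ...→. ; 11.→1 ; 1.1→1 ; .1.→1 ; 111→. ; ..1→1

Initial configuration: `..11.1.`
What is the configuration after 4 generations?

.1.1111
111...1
..11.11
.1.11.1

.1.11.1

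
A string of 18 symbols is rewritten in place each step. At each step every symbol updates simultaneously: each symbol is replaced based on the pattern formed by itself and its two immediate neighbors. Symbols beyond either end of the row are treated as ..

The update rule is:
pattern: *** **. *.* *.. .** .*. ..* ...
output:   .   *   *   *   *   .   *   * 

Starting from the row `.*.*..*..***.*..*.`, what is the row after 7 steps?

*......***......**

step 1: *.*.**.***.**.**.*
step 2: .*.*****.********.
step 3: *.**...***......**
step 4: .*******.*********
step 5: **.....***.......*
step 6: ********.********.
step 7: *......***......**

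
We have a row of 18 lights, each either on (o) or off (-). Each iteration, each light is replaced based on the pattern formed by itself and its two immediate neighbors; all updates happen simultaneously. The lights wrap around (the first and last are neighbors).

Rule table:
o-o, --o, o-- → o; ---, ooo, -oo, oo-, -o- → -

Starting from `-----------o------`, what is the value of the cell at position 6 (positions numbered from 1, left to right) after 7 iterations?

-

iteration 1: ----------o-o-----
iteration 2: ---------o-o-o----
iteration 3: --------o-o-o-o---
iteration 4: -------o-o-o-o-o--
iteration 5: ------o-o-o-o-o-o-
iteration 6: -----o-o-o-o-o-o-o
iteration 7: o---o-o-o-o-o-o-o-
position 6 holds -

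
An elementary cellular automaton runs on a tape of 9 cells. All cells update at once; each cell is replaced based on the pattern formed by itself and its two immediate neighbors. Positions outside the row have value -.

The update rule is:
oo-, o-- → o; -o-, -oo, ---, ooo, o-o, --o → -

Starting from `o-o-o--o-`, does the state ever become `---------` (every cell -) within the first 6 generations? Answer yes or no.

-----o--o
------o--
-------o-
--------o
---------
all cells are - at generation 5

yes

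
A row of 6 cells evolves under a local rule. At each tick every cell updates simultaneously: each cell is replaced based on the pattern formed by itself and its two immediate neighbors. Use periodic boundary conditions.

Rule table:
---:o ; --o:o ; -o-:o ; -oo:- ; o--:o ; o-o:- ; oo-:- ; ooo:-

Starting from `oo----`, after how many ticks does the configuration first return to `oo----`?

2

--oooo
oo----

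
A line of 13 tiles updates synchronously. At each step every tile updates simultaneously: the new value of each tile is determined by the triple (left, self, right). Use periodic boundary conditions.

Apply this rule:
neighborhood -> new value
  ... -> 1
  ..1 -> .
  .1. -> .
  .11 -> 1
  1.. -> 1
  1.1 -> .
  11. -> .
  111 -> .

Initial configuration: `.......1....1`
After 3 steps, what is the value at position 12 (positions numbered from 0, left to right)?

111111..111..
1.....1.1..1.
.1111....1...
position 12 holds .

.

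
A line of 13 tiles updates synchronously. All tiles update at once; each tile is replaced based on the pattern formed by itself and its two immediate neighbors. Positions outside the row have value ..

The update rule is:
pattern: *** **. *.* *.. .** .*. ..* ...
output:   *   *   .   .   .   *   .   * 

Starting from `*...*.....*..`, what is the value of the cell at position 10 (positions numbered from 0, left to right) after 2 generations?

*

*.*.*.***.*.*
*.*.*..**.*.*
position 10 holds *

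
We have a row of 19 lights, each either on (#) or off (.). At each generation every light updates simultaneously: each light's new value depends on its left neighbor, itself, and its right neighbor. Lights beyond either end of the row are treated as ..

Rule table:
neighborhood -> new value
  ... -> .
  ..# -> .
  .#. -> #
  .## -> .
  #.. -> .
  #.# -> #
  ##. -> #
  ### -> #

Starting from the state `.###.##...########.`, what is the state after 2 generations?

..###.#....#######.
...####.....######.

...####.....######.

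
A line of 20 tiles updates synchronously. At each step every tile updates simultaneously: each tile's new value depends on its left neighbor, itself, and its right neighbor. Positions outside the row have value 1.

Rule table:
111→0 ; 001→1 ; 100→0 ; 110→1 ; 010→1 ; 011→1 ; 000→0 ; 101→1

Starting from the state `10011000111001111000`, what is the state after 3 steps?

00111110000001111110

step 1: 10111001101011001001
step 2: 11101011111111011011
step 3: 00111110000001111110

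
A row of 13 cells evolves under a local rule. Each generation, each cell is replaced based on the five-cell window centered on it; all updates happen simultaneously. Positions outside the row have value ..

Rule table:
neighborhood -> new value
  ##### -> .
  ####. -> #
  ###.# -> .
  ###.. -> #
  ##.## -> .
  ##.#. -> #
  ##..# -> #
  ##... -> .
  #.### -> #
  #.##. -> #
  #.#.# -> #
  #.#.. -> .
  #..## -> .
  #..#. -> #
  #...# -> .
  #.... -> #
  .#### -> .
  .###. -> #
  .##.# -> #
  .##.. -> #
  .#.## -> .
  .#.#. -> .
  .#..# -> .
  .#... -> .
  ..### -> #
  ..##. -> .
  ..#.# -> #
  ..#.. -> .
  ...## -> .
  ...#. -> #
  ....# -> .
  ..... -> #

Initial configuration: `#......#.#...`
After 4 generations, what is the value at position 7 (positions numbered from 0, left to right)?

#

..###.##...##
..##..##....#
...##..#.#.#.
#...####.#...
position 7 holds #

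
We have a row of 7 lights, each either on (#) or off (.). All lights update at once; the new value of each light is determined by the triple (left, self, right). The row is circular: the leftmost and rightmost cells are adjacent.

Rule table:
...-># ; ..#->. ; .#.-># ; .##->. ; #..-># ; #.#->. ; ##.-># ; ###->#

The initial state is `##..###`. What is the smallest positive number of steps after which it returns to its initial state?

step 1: ###..##
step 2: ####..#
step 3: #####..
step 4: .#####.
step 5: ..#####
step 6: #..####
step 7: ##..###

7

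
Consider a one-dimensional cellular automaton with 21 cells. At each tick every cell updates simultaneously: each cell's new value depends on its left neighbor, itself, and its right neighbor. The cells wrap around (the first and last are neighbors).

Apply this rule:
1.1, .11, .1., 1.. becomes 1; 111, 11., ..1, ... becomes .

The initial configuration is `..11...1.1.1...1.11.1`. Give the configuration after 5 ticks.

...1..11.11..11..1...

1.1.1..111111..111.11
.11111.1.....1.1..11.
.1....111....1111.1.1
111...1..1...1...1111
...1..11.11..11..1...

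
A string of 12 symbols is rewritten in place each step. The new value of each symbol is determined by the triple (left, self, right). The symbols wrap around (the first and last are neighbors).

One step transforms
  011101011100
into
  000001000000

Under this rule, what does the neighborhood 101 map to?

At position 4 the neighborhood is 101; the next row has 0 there.

0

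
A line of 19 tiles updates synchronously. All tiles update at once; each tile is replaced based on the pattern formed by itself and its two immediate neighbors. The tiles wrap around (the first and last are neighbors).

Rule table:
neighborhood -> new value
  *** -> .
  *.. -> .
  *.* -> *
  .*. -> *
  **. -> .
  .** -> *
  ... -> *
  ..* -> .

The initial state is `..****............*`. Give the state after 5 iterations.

..*....**********.*
..*.**.*.........**
..***.**.*******.*.
*.*..**.**......**.
***..*.**..****.*.*

***..*.**..****.*.*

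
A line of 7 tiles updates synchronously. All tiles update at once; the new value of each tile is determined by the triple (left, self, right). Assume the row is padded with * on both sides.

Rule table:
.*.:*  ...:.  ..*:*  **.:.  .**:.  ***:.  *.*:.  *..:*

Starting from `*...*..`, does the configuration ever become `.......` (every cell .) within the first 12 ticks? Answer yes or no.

.*.****
.*.....
.**...*
...*.*.
*.**.*.
.....*.
*...**.
.*.*...
.*.**.*
.*.....  (repeats tick 2; period 8)
tick 12: ...*.*.
tick 12 is ...*.*., still not uniform .

no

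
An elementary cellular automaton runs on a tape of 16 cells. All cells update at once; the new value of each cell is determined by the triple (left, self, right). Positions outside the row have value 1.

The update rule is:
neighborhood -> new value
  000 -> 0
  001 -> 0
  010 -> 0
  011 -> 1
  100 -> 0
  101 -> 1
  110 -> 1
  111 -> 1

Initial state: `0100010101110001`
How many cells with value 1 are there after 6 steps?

7

1000001011110001
1000000111110001
1000000111110001  (fixed point — unchanged through step 6)
count of 1: 7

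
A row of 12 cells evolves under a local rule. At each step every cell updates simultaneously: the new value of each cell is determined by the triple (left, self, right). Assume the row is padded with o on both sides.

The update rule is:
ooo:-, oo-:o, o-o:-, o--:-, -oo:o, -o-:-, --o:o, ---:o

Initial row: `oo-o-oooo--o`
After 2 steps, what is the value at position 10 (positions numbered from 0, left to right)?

o

step 1: -o---o--o-oo
step 2: ---oo--o--o-
position 10 holds o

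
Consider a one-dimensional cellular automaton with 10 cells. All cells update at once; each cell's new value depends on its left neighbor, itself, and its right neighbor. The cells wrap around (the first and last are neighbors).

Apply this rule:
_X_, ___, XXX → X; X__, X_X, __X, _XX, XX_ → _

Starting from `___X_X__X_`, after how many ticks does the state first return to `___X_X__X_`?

2

tick 1: XX_X_X__X_
tick 2: ___X_X__X_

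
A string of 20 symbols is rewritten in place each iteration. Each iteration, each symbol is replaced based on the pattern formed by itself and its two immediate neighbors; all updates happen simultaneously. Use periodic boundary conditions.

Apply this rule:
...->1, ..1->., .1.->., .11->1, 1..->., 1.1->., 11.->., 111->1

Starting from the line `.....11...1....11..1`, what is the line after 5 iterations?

.111.1..1...11.1....
.11.......1.1....111
.1..11111.....11.11.
....1111..111.1..1..
111.111...11.......1

111.111...11.......1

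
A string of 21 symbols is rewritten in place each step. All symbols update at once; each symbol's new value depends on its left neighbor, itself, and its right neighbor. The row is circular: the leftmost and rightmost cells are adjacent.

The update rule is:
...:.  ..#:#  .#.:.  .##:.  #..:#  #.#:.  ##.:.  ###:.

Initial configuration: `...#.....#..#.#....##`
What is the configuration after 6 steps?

............#.#...#.#

#.#.#...#.##...#..#..
.....#.#....#.#.##.##
#...#...#..#.........
.#.#.#.#.##.#.......#
.............#.....#.
............#.#...#.#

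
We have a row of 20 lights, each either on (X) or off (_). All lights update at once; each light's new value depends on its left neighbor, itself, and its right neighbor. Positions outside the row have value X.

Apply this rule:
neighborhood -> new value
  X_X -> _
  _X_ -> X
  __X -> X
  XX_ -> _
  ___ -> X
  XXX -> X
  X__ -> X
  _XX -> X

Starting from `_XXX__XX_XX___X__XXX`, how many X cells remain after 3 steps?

step 1: _XX_XXX__X_XXXXXXXXX
step 2: _X__XX_XXX_XXXXXXXXX
step 3: _XXXX__XX__XXXXXXXXX
count of X: 15

15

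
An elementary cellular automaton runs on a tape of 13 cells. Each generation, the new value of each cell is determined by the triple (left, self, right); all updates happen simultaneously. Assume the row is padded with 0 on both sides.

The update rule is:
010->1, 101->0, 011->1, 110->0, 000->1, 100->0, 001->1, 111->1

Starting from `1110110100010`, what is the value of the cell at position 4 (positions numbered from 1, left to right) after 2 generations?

1

1100100101110
1001101101100
position 4 holds 1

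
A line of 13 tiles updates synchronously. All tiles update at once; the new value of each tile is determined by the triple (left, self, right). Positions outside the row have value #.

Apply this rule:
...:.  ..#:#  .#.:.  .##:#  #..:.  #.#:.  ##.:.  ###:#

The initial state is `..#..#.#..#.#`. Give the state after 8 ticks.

.#..#....#..#
...#....#..##
..#....#..###
.#....#..####
.....#..#####
....#..######
...#..#######
..#..########

..#..########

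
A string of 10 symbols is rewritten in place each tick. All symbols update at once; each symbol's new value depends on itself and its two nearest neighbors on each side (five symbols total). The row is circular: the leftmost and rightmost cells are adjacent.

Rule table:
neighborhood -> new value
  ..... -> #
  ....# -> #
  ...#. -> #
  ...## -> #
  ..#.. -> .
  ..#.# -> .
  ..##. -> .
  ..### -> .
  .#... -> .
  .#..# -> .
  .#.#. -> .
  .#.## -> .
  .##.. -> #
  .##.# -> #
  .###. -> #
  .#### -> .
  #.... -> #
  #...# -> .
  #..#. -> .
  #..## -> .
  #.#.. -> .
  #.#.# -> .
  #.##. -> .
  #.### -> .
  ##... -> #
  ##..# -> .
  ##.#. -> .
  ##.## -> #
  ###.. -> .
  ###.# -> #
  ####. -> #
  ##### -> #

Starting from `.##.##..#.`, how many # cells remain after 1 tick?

3

..##.#....
count of #: 3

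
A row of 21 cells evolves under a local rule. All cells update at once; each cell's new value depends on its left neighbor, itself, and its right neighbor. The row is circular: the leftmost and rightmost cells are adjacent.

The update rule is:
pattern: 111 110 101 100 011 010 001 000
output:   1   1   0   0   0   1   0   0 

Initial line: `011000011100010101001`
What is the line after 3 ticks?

tick 1: 001000001100010101001
tick 2: 001000000100010101001
tick 3: 001000000100010101001

001000000100010101001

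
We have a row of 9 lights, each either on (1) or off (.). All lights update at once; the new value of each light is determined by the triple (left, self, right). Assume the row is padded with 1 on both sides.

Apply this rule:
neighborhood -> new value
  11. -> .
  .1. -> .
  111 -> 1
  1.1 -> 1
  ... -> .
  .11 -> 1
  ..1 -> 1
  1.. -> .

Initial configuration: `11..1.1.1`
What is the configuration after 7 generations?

1..1.1.11
..1.1.111
.1.1.1111
1.1.11111
.1.111111
1.1111111
.11111111

.11111111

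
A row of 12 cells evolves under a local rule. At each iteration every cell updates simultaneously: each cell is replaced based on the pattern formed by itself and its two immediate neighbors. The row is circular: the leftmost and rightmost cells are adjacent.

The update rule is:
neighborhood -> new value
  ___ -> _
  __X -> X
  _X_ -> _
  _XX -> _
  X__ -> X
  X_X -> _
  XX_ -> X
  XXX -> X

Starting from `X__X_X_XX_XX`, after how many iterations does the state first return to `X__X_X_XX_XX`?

iteration 1: XXX_____X__X
iteration 2: XXXX___X_XX_
iteration 3: _XXXX_X___X_
iteration 4: X_XXX__X_X_X
iteration 5: X__XXXX_____
iteration 6: _XX_XXXX___X
iteration 7: __X__XXXX_X_
iteration 8: _X_XX_XXX__X
iteration 9: ____X__XXXX_
iteration 10: ___X_XX_XXXX
iteration 11: X_X___X__XXX
iteration 12: X__X_X_XX_XX

12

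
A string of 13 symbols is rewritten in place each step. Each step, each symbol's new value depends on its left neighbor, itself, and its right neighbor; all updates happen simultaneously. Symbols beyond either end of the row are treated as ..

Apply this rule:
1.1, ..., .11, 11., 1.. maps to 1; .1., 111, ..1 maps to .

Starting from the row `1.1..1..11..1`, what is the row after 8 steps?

..1..1.1.1111

.1.1..1.111..
..1.1..11.111
1..1.1.1111.1
.1..1.11..11.
..1..1111.111
1..1.1..111.1
.1..1.1.1.11.
..1..1.1.1111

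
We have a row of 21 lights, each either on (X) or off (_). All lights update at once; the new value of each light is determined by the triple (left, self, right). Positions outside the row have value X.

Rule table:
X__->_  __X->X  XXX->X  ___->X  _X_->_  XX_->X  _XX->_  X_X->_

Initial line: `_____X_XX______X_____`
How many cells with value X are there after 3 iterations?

_XXXX___X_XXXXX__XXXX
__XXX_XX___XXXX_X_XXX
_X_XX__X_XX_XXX____XX
count of X: 11

11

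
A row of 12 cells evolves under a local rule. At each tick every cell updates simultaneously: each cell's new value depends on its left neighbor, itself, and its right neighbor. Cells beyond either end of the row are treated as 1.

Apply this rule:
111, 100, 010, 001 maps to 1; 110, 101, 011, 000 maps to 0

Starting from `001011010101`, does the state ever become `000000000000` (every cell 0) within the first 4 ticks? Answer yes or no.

no

111000010100
110100110111
100111000011
011010100101
tick 4 is 011010100101, still not uniform 0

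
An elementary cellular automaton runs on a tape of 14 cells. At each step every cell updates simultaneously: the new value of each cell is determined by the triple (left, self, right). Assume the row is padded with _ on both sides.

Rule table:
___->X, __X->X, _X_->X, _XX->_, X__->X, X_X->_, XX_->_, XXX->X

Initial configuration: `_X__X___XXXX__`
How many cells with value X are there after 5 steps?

XXXXXXXX_XX_XX
_XXXXXX_______
X_XXXX_XXXXXXX
X__XX___XXXXX_
XXX__XXX_XXX_X
count of X: 10

10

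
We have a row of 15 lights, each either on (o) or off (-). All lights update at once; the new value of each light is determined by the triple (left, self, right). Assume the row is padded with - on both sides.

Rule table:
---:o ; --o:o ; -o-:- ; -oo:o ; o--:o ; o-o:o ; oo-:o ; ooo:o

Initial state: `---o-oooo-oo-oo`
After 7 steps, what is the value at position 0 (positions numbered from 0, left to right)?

o

step 1: ooo-ooooooooooo
step 2: ooooooooooooooo
step 3: ooooooooooooooo  (fixed point — unchanged through step 7)
position 0 holds o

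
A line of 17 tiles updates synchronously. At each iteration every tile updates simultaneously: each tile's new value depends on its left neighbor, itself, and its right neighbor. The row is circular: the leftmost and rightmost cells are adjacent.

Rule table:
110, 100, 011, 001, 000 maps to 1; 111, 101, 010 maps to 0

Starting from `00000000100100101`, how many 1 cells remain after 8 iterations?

11111111011011000
10000001011011111
11111110011010000
10000011111001111
11111110001111000
10000011111001111  (repeats iteration 4; period 2)
iteration 8: 10000011111001111
count of 1: 10

10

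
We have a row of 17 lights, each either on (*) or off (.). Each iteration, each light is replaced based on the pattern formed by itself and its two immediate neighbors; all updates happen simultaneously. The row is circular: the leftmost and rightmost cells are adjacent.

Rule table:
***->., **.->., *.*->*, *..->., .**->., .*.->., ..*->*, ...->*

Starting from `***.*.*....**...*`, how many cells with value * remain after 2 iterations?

7

iteration 1: ...*.*..***...**.
iteration 2: ***.*..*....**...
count of *: 7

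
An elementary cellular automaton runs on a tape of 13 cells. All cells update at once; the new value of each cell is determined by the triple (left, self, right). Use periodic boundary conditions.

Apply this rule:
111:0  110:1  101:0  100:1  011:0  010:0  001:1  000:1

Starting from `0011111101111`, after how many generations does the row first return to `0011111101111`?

1100000100001
0111111011110
1000001000011
1111110111100
0000010000111
1111101111001
0000100001110
1111011110011
0001000011100
1110111100111
0010000111000
1101111001111
0100001110000
1011110011111
1000011100000
0111100111111
0000111000001
1111001111110
0001110000010
1110011111101
0011100000100
1100111111011
0111000001000
1001111110111
1110000010000
0011111101111

26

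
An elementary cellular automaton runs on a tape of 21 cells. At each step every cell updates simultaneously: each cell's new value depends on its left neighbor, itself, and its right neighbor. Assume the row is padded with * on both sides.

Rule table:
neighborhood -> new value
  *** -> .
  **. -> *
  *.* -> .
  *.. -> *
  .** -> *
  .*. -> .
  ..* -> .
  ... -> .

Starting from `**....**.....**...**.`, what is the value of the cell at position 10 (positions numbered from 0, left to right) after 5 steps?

.**...***....***..**.
.***..*.**...*.**.**.
.*.**...***....**.**.
...***..*.**...**.**.
*..*.**...***..**.**.
position 10 holds *

*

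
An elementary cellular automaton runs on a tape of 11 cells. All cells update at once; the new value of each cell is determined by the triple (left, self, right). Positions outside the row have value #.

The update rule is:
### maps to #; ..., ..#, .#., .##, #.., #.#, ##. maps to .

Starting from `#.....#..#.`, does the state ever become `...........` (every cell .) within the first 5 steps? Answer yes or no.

...........
all cells are . at step 1

yes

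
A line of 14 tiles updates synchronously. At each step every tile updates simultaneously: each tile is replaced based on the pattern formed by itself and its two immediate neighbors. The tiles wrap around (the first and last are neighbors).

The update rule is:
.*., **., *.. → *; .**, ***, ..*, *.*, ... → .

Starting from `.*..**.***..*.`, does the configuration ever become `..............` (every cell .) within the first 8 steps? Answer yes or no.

step 1: .**..*...**.**
step 2: ..**.**...*..*
step 3: *..*..**..**.*
step 4: **.**..**..*..
step 5: .*..**..**.**.
step 6: .**..**..*..**
step 7: ..**..**.**..*
step 8: *..**..*..**.*
step 8 is *..**..*..**.*, still not uniform .

no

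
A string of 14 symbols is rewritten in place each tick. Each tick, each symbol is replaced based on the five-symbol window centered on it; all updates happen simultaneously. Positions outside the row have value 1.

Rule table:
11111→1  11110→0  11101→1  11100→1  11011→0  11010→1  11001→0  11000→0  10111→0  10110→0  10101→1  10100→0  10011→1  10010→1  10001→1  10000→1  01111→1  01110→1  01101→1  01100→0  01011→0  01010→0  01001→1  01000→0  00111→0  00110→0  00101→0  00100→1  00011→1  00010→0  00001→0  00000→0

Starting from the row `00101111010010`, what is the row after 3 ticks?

10110100101010

tick 1: 01000101101100
tick 2: 10010000100001
tick 3: 10110100101010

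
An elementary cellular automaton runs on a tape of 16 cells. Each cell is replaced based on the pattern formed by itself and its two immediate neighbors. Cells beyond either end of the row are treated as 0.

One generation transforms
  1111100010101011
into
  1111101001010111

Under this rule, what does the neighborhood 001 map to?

At position 7 the neighborhood is 001; the next row has 0 there.

0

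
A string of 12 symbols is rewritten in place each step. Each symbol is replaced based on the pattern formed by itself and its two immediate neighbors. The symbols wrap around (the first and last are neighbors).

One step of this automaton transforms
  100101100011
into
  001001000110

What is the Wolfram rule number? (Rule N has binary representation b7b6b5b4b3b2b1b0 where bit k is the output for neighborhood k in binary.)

10

position 11: 111 → 0  (bit 7 = 0)
position 0: 110 → 0  (bit 6 = 0)
position 4: 101 → 0  (bit 5 = 0)
position 1: 100 → 0  (bit 4 = 0)
position 5: 011 → 1  (bit 3 = 1)
position 3: 010 → 0  (bit 2 = 0)
position 2: 001 → 1  (bit 1 = 1)
position 8: 000 → 0  (bit 0 = 0)
bits b7..b0 = 00001010 = 10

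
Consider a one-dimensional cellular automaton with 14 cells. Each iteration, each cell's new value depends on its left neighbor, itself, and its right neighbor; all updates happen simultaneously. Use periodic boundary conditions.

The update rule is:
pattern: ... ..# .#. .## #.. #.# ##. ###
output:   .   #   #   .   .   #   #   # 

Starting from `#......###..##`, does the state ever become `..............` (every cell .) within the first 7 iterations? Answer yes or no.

no

#.....#.##.#.#
#....###.####.
#...#.###.####
#..###.###.###
#.#.###.###.##
####.###.###.#
#####.###.###.
iteration 7 is #####.###.###., still not uniform .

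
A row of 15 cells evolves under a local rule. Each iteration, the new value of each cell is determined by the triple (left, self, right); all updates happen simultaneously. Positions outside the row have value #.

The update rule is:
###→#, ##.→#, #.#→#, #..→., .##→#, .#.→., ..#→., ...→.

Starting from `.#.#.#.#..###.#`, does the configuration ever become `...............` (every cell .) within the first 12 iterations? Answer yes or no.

no

#.#.#.#...#####
##.#.#....#####
###.#.....#####
####......#####
####......#####  (fixed point — unchanged through iteration 12)
iteration 12 is ####......#####, still not uniform .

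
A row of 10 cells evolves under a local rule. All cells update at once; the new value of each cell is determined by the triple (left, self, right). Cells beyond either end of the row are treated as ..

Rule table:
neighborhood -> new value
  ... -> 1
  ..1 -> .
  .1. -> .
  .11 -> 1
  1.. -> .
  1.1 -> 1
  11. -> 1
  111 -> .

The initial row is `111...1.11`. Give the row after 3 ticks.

1.1.1..111
.1.1...1.1
..1..1..1.

..1..1..1.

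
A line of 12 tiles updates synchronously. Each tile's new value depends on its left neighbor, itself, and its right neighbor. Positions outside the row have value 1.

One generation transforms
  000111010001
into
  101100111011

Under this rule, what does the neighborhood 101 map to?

1

At position 6 the neighborhood is 101; the next row has 1 there.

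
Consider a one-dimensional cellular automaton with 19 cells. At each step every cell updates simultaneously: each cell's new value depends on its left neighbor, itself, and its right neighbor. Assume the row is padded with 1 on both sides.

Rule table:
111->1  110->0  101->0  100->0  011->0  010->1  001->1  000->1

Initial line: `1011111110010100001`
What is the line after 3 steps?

0001111100110101110
0110111001000100100
0000010011011101101

0000010011011101101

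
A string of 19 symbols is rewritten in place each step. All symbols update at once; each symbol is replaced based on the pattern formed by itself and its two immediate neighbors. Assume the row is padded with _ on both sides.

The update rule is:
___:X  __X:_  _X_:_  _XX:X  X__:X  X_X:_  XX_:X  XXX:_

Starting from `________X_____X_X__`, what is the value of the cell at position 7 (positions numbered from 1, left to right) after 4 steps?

step 1: XXXXXXX__XXXX____XX
step 2: X_____XX_X__XXXX_XX
step 3: _XXXX_XX__X_X__X_XX
step 4: _X__X_XXX____X___XX
position 7 holds X

X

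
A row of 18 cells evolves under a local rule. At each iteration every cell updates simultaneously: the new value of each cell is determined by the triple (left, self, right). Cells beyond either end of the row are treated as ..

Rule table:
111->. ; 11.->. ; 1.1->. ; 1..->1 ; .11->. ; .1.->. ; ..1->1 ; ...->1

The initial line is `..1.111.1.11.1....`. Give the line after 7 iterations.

iteration 1: 11............1111
iteration 2: ..111111111111....
iteration 3: 11............1111  (repeats iteration 1; period 2)
iteration 7: 11............1111

11............1111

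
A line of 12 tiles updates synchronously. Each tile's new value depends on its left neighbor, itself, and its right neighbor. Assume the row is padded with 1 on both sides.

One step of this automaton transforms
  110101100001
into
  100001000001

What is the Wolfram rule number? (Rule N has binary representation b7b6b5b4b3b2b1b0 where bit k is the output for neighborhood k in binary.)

136

position 0: 111 → 1  (bit 7 = 1)
position 1: 110 → 0  (bit 6 = 0)
position 2: 101 → 0  (bit 5 = 0)
position 7: 100 → 0  (bit 4 = 0)
position 5: 011 → 1  (bit 3 = 1)
position 3: 010 → 0  (bit 2 = 0)
position 10: 001 → 0  (bit 1 = 0)
position 8: 000 → 0  (bit 0 = 0)
bits b7..b0 = 10001000 = 136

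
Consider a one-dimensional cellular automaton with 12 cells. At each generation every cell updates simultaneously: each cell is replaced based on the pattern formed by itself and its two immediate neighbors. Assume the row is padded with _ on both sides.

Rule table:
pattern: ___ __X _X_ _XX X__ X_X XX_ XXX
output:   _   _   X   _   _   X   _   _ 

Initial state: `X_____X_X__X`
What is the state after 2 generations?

generation 1: X_____XXX__X
generation 2: X__________X

X__________X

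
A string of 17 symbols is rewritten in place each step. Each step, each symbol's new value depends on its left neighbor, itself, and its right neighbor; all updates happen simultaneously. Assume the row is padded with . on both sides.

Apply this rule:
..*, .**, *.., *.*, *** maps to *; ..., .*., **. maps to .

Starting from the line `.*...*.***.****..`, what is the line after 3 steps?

*.*.***.****.*.*.

*.*.*.***.****.*.
.*.*.***.****.*.*
*.*.***.****.*.*.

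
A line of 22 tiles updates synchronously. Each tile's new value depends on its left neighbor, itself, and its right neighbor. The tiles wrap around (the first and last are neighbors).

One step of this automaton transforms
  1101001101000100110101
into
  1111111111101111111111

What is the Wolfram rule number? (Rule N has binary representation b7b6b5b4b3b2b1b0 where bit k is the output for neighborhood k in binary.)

position 0: 111 → 1  (bit 7 = 1)
position 1: 110 → 1  (bit 6 = 1)
position 2: 101 → 1  (bit 5 = 1)
position 4: 100 → 1  (bit 4 = 1)
position 6: 011 → 1  (bit 3 = 1)
position 3: 010 → 1  (bit 2 = 1)
position 5: 001 → 1  (bit 1 = 1)
position 11: 000 → 0  (bit 0 = 0)
bits b7..b0 = 11111110 = 254

254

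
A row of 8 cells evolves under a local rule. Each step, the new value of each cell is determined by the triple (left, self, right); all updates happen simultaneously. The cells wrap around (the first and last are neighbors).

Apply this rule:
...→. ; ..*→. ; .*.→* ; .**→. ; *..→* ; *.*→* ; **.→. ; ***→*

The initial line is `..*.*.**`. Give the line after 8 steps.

..*.*.**

step 1: *.****..
step 2: **.**.*.
step 3: ..*..***
step 4: *.**..*.
step 5: **..*.**
step 6: *.*.**.*
step 7: .***..*.
step 8: ..*.*.**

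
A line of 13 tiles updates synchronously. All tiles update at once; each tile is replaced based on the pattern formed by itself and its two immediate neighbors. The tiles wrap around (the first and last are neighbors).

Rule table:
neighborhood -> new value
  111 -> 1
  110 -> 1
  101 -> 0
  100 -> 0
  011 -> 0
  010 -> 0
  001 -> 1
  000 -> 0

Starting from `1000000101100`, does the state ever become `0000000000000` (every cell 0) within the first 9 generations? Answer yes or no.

0000001000101
0000010001000
0000100010000
0001000100000
0010001000000
0100010000000
1000100000000
0001000000001
0010000000010
generation 9 is 0010000000010, still not uniform 0

no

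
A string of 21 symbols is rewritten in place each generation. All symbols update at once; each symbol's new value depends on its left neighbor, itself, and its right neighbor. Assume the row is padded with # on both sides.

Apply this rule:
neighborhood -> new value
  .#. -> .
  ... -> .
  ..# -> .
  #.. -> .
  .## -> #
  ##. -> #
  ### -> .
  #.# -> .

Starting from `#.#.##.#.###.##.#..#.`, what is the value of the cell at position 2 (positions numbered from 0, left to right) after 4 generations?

#...##...#.#.##......
#...##.......##......
#...##.......##......  (fixed point — unchanged through generation 4)
position 2 holds .

.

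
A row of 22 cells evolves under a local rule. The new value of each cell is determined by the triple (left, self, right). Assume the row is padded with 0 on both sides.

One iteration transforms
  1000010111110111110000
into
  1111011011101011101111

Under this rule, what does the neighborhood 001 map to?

At position 4 the neighborhood is 001; the next row has 0 there.

0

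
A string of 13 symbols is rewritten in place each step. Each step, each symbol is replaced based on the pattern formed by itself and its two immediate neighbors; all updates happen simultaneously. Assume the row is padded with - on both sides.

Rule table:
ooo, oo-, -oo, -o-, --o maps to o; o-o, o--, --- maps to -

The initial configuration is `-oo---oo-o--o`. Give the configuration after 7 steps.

ooo-oooo-o-oo

ooo--ooo-o-oo
ooo-oooo-o-oo
ooo-oooo-o-oo  (fixed point — unchanged through step 7)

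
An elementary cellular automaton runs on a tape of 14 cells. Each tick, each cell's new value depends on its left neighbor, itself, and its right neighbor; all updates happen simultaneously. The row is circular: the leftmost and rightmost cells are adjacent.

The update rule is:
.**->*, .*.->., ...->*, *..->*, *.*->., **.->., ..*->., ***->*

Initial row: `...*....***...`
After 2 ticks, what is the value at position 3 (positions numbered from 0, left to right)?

**..***.**.***
*.*.**..*..***
position 3 holds .

.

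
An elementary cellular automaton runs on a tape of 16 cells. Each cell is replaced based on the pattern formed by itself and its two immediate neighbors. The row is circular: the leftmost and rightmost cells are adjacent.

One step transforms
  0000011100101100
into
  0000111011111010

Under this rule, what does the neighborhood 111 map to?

At position 6 the neighborhood is 111; the next row has 1 there.

1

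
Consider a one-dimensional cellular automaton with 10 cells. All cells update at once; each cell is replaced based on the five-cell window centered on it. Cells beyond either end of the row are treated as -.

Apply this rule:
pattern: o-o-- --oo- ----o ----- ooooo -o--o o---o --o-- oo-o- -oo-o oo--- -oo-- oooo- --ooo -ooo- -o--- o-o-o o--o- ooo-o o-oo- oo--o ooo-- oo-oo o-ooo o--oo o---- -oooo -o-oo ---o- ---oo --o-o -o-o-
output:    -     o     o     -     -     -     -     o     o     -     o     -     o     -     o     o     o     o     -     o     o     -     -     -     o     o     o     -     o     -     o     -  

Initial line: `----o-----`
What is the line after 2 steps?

--ooooo---
o--o-o-oo-

o--o-o-oo-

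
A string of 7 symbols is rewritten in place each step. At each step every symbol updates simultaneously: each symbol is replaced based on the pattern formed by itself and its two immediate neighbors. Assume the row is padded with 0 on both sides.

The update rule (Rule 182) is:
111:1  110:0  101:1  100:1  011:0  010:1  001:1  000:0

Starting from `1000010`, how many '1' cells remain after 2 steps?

1100111
0011010
count of 1: 3

3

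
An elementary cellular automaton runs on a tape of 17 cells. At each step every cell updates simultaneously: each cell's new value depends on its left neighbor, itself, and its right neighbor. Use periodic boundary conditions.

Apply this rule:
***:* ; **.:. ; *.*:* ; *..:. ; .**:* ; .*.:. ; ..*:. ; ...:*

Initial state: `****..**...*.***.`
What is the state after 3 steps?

*.....*****.*.***

step 1: ***...*..*..***.*
step 2: **..*.......**.**
step 3: *.....*****.*.***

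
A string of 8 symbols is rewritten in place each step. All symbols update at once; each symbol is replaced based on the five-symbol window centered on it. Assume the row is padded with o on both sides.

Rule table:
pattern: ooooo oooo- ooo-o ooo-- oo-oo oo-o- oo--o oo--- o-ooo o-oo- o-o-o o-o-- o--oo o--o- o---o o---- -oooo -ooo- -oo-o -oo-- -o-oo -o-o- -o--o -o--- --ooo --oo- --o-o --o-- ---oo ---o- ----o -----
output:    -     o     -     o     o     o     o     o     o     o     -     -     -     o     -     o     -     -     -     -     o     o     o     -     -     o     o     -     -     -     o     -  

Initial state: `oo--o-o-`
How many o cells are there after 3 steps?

oooooo-o
----o-oo
ooo-ooo-
count of o: 6

6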